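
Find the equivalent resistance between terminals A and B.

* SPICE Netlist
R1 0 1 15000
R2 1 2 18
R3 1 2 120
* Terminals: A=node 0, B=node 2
Reduce the network between node 0 (A) and node 2 (B) by series/parallel combination:
  Rp1 = R2 ‖ R3 (parallel, both between nodes 1 and 2) = 1/(1/18 + 1/120) = 15.65 Ω
  Rs1 = R1 + Rp1 (series, joined only at node 1) = 15000 + 15.65 = 15020 Ω
R_eq = 15.02 kΩ

Final answer: 15.02 kΩ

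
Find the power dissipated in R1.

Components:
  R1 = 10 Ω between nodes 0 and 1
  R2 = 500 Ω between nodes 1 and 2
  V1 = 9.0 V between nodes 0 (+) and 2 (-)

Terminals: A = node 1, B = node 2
Nodal analysis, taking node 2 as the 0 V reference.
Source V1 fixes V_0 = 9 V.
KCL at each unknown node (sum of currents leaving = 0; resistances in Ω):
  Node 1: (V_1 - 9)/10 + (V_1 - 0)/500 = 0
Collecting terms: 0.102 × V_1 = 0.9  =>  V_1 = 8.824 V
I_R1 = (V_0 - V_1)/R1 = (9 - 8.824)/10 = 0.01765 A
P_R1 = I_R1² × R1 = (0.01765)² × 10 = 0.003114 W

Final answer: 0.003114 W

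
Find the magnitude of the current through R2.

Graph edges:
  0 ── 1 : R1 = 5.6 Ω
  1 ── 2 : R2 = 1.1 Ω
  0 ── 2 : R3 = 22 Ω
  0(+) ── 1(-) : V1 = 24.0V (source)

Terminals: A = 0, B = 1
Nodal analysis, taking node 1 as the 0 V reference.
Source V1 fixes V_0 = 24 V.
KCL at each unknown node (sum of currents leaving = 0; resistances in Ω):
  Node 2: (V_2 - 0)/1.1 + (V_2 - 24)/22 = 0
Collecting terms: 0.9545 × V_2 = 1.091  =>  V_2 = 1.143 V
I_R2 = (V_1 - V_2)/R2 = (0 - 1.143)/1.1 = -1.039 A
|I_R2| = 1.039 A

Final answer: |I_R2| = 1.039 A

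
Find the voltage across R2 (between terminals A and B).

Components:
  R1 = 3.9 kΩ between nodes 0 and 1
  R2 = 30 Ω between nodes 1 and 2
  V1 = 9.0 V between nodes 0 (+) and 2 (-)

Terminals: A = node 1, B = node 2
R1 and R2 are in series across V1 (node 0 → node 1 → node 2), and the output A–B is taken across R2, so this is a voltage divider.
Series current: I = V1/(R1 + R2) = 9/(3900 + 30) = 9/3930 = 0.00229 A
V_R2 = I × R2 = V1 × R2/(R1 + R2) = 9 × 30/3930 = 0.0687 V

Final answer: 0.0687 V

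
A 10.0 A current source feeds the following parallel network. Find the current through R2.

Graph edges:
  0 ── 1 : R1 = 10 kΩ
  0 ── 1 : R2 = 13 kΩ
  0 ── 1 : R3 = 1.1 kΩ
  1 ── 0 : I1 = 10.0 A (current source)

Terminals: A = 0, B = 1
All resistors sit directly between nodes 0 and 1, so they are in parallel and share one voltage V; the full source current 10 A splits among them.
1/R_par = 1/10000 + 1/13000 + 1/1100 = 0.001086 S  =>  R_par = 920.8 Ω
V = I × R_par = 10 × 920.8 = 9208 V
I_R2 = V/R2 = 9208/13000 = 0.7083 A

Final answer: 0.7083 A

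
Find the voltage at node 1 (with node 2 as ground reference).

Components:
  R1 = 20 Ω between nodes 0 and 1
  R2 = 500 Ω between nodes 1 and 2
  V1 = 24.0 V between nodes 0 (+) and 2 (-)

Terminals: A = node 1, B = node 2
Nodal analysis, taking node 2 as the 0 V reference.
Source V1 fixes V_0 = 24 V.
KCL at each unknown node (sum of currents leaving = 0; resistances in Ω):
  Node 1: (V_1 - 24)/20 + (V_1 - 0)/500 = 0
Collecting terms: 0.052 × V_1 = 1.2  =>  V_1 = 23.08 V
The requested potential is V_1 = 23.08 V.

Final answer: V_1 = 23.08 V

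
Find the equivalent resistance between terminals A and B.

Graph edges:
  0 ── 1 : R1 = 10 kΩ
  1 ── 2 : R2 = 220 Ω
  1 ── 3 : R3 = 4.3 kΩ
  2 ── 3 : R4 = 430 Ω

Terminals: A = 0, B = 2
Reduce the network between node 0 (A) and node 2 (B) by series/parallel combination:
  Rs1 = R3 + R4 (series, joined only at node 3) = 4300 + 430 = 4730 Ω
  Rp1 = R2 ‖ Rs1 (parallel, both between nodes 1 and 2) = 1/(1/220 + 1/4730) = 210.2 Ω
  Rs2 = R1 + Rp1 (series, joined only at node 1) = 10000 + 210.2 = 10210 Ω
R_eq = 10.21 kΩ

Final answer: 10.21 kΩ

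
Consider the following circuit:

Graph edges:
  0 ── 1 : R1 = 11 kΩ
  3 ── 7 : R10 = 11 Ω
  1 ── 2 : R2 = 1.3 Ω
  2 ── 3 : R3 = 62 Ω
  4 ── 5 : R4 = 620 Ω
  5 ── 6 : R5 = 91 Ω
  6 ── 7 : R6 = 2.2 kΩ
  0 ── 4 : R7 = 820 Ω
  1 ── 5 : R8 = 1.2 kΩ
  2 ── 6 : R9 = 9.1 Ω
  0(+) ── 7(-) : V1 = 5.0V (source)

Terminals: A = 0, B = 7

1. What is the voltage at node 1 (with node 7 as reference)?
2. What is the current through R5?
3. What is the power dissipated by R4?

Nodal analysis, taking node 7 as the 0 V reference.
Source V1 fixes V_0 = 5 V.
KCL at each unknown node (sum of currents leaving = 0; resistances in Ω):
  Node 1: (V_1 - 5)/11000 + (V_1 - V_2)/1.3 + (V_1 - V_5)/1200 = 0
  Node 2: (V_2 - V_1)/1.3 + (V_2 - V_3)/62 + (V_2 - V_6)/9.1 = 0
  Node 3: (V_3 - V_2)/62 + (V_3 - 0)/11 = 0
  Node 4: (V_4 - V_5)/620 + (V_4 - 5)/820 = 0
  Node 5: (V_5 - V_4)/620 + (V_5 - V_6)/91 + (V_5 - V_1)/1200 = 0
  Node 6: (V_6 - V_5)/91 + (V_6 - 0)/2200 + (V_6 - V_2)/9.1 = 0
Collecting terms (coefficients in siemens):
  0.7702·V_1 - 0.7692·V_2 - 0.0008333·V_5 = 0.0004545
  0.8952·V_2 - 0.7692·V_1 - 0.01613·V_3 - 0.1099·V_6 = 0
  0.107·V_3 - 0.01613·V_2 = 0
  0.002832·V_4 - 0.001613·V_5 = 0.006098
  0.01344·V_5 - 0.0008333·V_1 - 0.001613·V_4 - 0.01099·V_6 = 0
  0.1213·V_6 - 0.1099·V_2 - 0.01099·V_5 = 0
Solving these 6 simultaneous equations (Gaussian elimination) gives:
  V_1 = 0.2497 V, V_2 = 0.2488 V, V_3 = 0.03749 V, V_4 = 2.457 V
  V_5 = 0.5344 V, V_6 = 0.2738 V
Part 1:
  Read off the nodal solution: V_1 = 0.2497 V
Part 2:
  I_R5 = (V_5 - V_6)/R5 = (0.5344 - 0.2738)/91 = 0.002864 A
  Magnitude: I_R5 = 0.002864 A
Part 3:
  I_R4 = (V_4 - V_5)/R4 = (2.457 - 0.5344)/620 = 0.003101 A
  P_R4 = I_R4² × R4 = (0.003101)² × 620 = 0.005963 W

Final answers:
1. V_1 = 0.2497 V
2. I_R5 = 0.002864 A
3. P_R4 = 0.005963 W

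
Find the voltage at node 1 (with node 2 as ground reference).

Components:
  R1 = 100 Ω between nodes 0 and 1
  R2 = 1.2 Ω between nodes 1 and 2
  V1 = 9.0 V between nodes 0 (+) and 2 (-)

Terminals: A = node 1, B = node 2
Nodal analysis, taking node 2 as the 0 V reference.
Source V1 fixes V_0 = 9 V.
KCL at each unknown node (sum of currents leaving = 0; resistances in Ω):
  Node 1: (V_1 - 9)/100 + (V_1 - 0)/1.2 = 0
Collecting terms: 0.8433 × V_1 = 0.09  =>  V_1 = 0.1067 V
The requested potential is V_1 = 0.1067 V.

Final answer: V_1 = 0.1067 V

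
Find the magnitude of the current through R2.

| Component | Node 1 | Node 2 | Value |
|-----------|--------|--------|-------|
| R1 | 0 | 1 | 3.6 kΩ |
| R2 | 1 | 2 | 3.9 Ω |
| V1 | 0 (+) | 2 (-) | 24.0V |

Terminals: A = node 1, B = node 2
Nodal analysis, taking node 2 as the 0 V reference.
Source V1 fixes V_0 = 24 V.
KCL at each unknown node (sum of currents leaving = 0; resistances in Ω):
  Node 1: (V_1 - 24)/3600 + (V_1 - 0)/3.9 = 0
Collecting terms: 0.2567 × V_1 = 0.006667  =>  V_1 = 0.02597 V
I_R2 = (V_1 - V_2)/R2 = (0.02597 - 0)/3.9 = 0.006659 A
|I_R2| = 0.006659 A

Final answer: |I_R2| = 0.006659 A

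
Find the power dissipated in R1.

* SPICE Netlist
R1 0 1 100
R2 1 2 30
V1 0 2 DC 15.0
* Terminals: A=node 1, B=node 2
Nodal analysis, taking node 2 as the 0 V reference.
Source V1 fixes V_0 = 15 V.
KCL at each unknown node (sum of currents leaving = 0; resistances in Ω):
  Node 1: (V_1 - 15)/100 + (V_1 - 0)/30 = 0
Collecting terms: 0.04333 × V_1 = 0.15  =>  V_1 = 3.462 V
I_R1 = (V_0 - V_1)/R1 = (15 - 3.462)/100 = 0.1154 A
P_R1 = I_R1² × R1 = (0.1154)² × 100 = 1.331 W

Final answer: 1.331 W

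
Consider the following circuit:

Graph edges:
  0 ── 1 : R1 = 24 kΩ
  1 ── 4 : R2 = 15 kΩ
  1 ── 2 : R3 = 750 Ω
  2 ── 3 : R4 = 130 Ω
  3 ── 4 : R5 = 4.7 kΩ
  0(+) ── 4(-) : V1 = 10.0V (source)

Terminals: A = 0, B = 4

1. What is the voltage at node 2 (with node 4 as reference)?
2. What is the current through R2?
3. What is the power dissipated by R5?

Nodal analysis, taking node 4 as the 0 V reference.
Source V1 fixes V_0 = 10 V.
KCL at each unknown node (sum of currents leaving = 0; resistances in Ω):
  Node 1: (V_1 - 10)/24000 + (V_1 - 0)/15000 + (V_1 - V_2)/750 = 0
  Node 2: (V_2 - V_1)/750 + (V_2 - V_3)/130 = 0
  Node 3: (V_3 - V_2)/130 + (V_3 - 0)/4700 = 0
Collecting terms (coefficients in siemens):
  0.001442·V_1 - 0.001333·V_2 = 0.0004167
  0.009026·V_2 - 0.001333·V_1 - 0.007692·V_3 = 0
  0.007905·V_3 - 0.007692·V_2 = 0
Solving these 3 simultaneous equations (Gaussian elimination) gives:
  V_1 = 1.449 V, V_2 = 1.254 V, V_3 = 1.221 V
Part 1:
  Read off the nodal solution: V_2 = 1.254 V
Part 2:
  I_R2 = (V_1 - V_4)/R2 = (1.449 - 0)/15000 = 0.0000966 A
  Magnitude: I_R2 = 0.0000966 A
Part 3:
  I_R5 = (V_3 - V_4)/R5 = (1.221 - 0)/4700 = 0.0002597 A
  P_R5 = I_R5² × R5 = (0.0002597)² × 4700 = 0.000317 W

Final answers:
1. V_2 = 1.254 V
2. I_R2 = 9.66e-05 A
3. P_R5 = 0.000317 W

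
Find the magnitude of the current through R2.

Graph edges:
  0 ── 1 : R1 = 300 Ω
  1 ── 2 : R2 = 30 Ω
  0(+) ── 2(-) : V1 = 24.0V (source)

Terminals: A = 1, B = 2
Nodal analysis, taking node 2 as the 0 V reference.
Source V1 fixes V_0 = 24 V.
KCL at each unknown node (sum of currents leaving = 0; resistances in Ω):
  Node 1: (V_1 - 24)/300 + (V_1 - 0)/30 = 0
Collecting terms: 0.03667 × V_1 = 0.08  =>  V_1 = 2.182 V
I_R2 = (V_1 - V_2)/R2 = (2.182 - 0)/30 = 0.07273 A
|I_R2| = 0.07273 A

Final answer: |I_R2| = 0.07273 A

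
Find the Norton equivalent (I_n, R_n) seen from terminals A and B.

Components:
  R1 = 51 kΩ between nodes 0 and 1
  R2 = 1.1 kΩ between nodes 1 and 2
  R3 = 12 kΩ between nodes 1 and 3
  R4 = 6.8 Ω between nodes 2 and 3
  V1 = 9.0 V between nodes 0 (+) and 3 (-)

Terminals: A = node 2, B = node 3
Find the Thévenin equivalent first; then I_n = V_th/R_th and R_n = R_th.
Step 1 — V_th is the open-circuit voltage V_A - V_B (nothing connected across the terminals).
Nodal analysis, taking node 3 as the 0 V reference.
Source V1 fixes V_0 = 9 V.
KCL at each unknown node (sum of currents leaving = 0; resistances in Ω):
  Node 1: (V_1 - 9)/51000 + (V_1 - V_2)/1100 + (V_1 - 0)/12000 = 0
  Node 2: (V_2 - V_1)/1100 + (V_2 - 0)/6.8 = 0
Collecting terms (coefficients in siemens):
  0.001012·V_1 - 0.0009091·V_2 = 0.0001765
  0.148·V_2 - 0.0009091·V_1 = 0
Determinant D = (0.001012)(0.148) - (-0.0009091)(-0.0009091) = 0.0001489
V_1 = [(0.0001765)(0.148) - (-0.0009091)(0)]/D = 0.1753 V
V_2 = [(0.001012)(0) - (0.0001765)(-0.0009091)]/D = 0.001077 V
V_th = V_2 - V_3 = 0.001077 - 0 = 0.001077 V
Step 2 — R_th: zero the source — replace V1 by a short circuit (node 3 merges into node 0) — and find the resistance seen between A (node 2) and B (node 0).
Reduce the network between node 2 (A) and node 0 (B) by series/parallel combination:
  Rp1 = R1 ‖ R3 (parallel, both between nodes 0 and 1) = 1/(1/51000 + 1/12000) = 9714 Ω
  Rs1 = R2 + Rp1 (series, joined only at node 1) = 1100 + 9714 = 10810 Ω
  Rp2 = R4 ‖ Rs1 (parallel, both between nodes 0 and 2) = 1/(1/6.8 + 1/10810) = 6.796 Ω
R_th = 6.796 Ω
I_n = V_th/R_th = 0.001077/6.796 = 0.0001585 A, and R_n = R_th = 6.796 Ω

Final answer: I_n = 0.0001585 A, R_n = 6.796 Ω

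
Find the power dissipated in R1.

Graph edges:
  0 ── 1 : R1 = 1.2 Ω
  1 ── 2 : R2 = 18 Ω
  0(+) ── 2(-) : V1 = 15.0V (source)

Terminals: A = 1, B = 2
Nodal analysis, taking node 2 as the 0 V reference.
Source V1 fixes V_0 = 15 V.
KCL at each unknown node (sum of currents leaving = 0; resistances in Ω):
  Node 1: (V_1 - 15)/1.2 + (V_1 - 0)/18 = 0
Collecting terms: 0.8889 × V_1 = 12.5  =>  V_1 = 14.06 V
I_R1 = (V_0 - V_1)/R1 = (15 - 14.06)/1.2 = 0.7812 A
P_R1 = I_R1² × R1 = (0.7812)² × 1.2 = 0.7324 W

Final answer: 0.7324 W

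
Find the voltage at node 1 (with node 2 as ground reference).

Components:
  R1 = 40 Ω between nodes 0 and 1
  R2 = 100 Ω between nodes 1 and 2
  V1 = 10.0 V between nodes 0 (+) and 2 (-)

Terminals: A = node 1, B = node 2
Nodal analysis, taking node 2 as the 0 V reference.
Source V1 fixes V_0 = 10 V.
KCL at each unknown node (sum of currents leaving = 0; resistances in Ω):
  Node 1: (V_1 - 10)/40 + (V_1 - 0)/100 = 0
Collecting terms: 0.035 × V_1 = 0.25  =>  V_1 = 7.143 V
The requested potential is V_1 = 7.143 V.

Final answer: V_1 = 7.143 V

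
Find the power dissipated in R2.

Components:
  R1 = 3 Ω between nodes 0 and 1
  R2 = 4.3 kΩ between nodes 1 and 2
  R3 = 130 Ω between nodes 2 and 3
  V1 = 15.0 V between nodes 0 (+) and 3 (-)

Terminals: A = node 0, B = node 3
Nodal analysis, taking node 3 as the 0 V reference.
Source V1 fixes V_0 = 15 V.
KCL at each unknown node (sum of currents leaving = 0; resistances in Ω):
  Node 1: (V_1 - 15)/3 + (V_1 - V_2)/4300 = 0
  Node 2: (V_2 - V_1)/4300 + (V_2 - 0)/130 = 0
Collecting terms (coefficients in siemens):
  0.3336·V_1 - 0.0002326·V_2 = 5
  0.007925·V_2 - 0.0002326·V_1 = 0
Determinant D = (0.3336)(0.007925) - (-0.0002326)(-0.0002326) = 0.002643
V_1 = [(5)(0.007925) - (-0.0002326)(0)]/D = 14.99 V
V_2 = [(0.3336)(0) - (5)(-0.0002326)]/D = 0.4399 V
I_R2 = (V_1 - V_2)/R2 = (14.99 - 0.4399)/4300 = 0.003384 A
P_R2 = I_R2² × R2 = (0.003384)² × 4300 = 0.04923 W

Final answer: 0.04923 W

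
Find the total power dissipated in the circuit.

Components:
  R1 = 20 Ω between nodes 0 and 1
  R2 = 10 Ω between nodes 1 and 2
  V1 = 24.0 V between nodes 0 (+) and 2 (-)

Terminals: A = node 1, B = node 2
Nodal analysis, taking node 2 as the 0 V reference.
Source V1 fixes V_0 = 24 V.
KCL at each unknown node (sum of currents leaving = 0; resistances in Ω):
  Node 1: (V_1 - 24)/20 + (V_1 - 0)/10 = 0
Collecting terms: 0.15 × V_1 = 1.2  =>  V_1 = 8 V
Power in each resistor, P = (ΔV)²/R:
  P_R1 = (24 - 8)²/20 = 12.8 W
  P_R2 = (8 - 0)²/10 = 6.4 W
P_total = P_R1 + P_R2 = 19.2 W

Final answer: 19.2 W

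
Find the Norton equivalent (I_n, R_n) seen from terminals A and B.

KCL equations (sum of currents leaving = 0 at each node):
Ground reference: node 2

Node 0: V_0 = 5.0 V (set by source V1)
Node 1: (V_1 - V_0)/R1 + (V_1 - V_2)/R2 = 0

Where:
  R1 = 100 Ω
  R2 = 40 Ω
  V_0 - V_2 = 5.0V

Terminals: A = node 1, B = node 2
Find the Thévenin equivalent first; then I_n = V_th/R_th and R_n = R_th.
Step 1 — V_th is the open-circuit voltage V_A - V_B (nothing connected across the terminals).
Nodal analysis, taking node 2 as the 0 V reference.
Source V1 fixes V_0 = 5 V.
KCL at each unknown node (sum of currents leaving = 0; resistances in Ω):
  Node 1: (V_1 - 5)/100 + (V_1 - 0)/40 = 0
Collecting terms: 0.035 × V_1 = 0.05  =>  V_1 = 1.429 V
V_th = V_1 - V_2 = 1.429 - 0 = 1.429 V
Step 2 — R_th: zero the source — replace V1 by a short circuit (node 2 merges into node 0) — and find the resistance seen between A (node 1) and B (node 0).
Reduce the network between node 1 (A) and node 0 (B) by series/parallel combination:
  Rp1 = R1 ‖ R2 (parallel, both between nodes 0 and 1) = 1/(1/100 + 1/40) = 28.57 Ω
R_th = 28.57 Ω
I_n = V_th/R_th = 1.429/28.57 = 0.05 A, and R_n = R_th = 28.57 Ω

Final answer: I_n = 0.05 A, R_n = 28.57 Ω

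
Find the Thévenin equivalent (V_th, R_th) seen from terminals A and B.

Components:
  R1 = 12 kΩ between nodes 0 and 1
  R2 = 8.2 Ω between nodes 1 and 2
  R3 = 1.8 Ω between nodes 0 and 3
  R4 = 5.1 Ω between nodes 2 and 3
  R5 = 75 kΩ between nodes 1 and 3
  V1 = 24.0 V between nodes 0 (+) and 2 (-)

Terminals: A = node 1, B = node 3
Step 1 — V_th is the open-circuit voltage V_A - V_B (nothing connected across the terminals).
Nodal analysis, taking node 2 as the 0 V reference.
Source V1 fixes V_0 = 24 V.
KCL at each unknown node (sum of currents leaving = 0; resistances in Ω):
  Node 1: (V_1 - 24)/12000 + (V_1 - 0)/8.2 + (V_1 - V_3)/75000 = 0
  Node 3: (V_3 - 24)/1.8 + (V_3 - 0)/5.1 + (V_3 - V_1)/75000 = 0
Collecting terms (coefficients in siemens):
  0.122·V_1 - 0.00001333·V_3 = 0.002
  0.7516·V_3 - 0.00001333·V_1 = 13.33
Determinant D = (0.122)(0.7516) - (-0.00001333)(-0.00001333) = 0.09174
V_1 = [(0.002)(0.7516) - (-0.00001333)(13.33)]/D = 0.01832 V
V_3 = [(0.122)(13.33) - (0.002)(-0.00001333)]/D = 17.74 V
V_th = V_1 - V_3 = 0.01832 - 17.74 = -17.72 V
Step 2 — R_th: zero the source — replace V1 by a short circuit (node 2 merges into node 0) — and find the resistance seen between A (node 1) and B (node 3).
Reduce the network between node 1 (A) and node 3 (B) by series/parallel combination:
  Rp1 = R1 ‖ R2 (parallel, both between nodes 0 and 1) = 1/(1/12000 + 1/8.2) = 8.194 Ω
  Rp2 = R3 ‖ R4 (parallel, both between nodes 0 and 3) = 1/(1/1.8 + 1/5.1) = 1.33 Ω
  Rs1 = Rp1 + Rp2 (series, joined only at node 0) = 8.194 + 1.33 = 9.525 Ω
  Rp3 = R5 ‖ Rs1 (parallel, both between nodes 1 and 3) = 1/(1/75000 + 1/9.525) = 9.524 Ω
R_th = 9.524 Ω

Final answer: V_th = -17.72 V, R_th = 9.524 Ω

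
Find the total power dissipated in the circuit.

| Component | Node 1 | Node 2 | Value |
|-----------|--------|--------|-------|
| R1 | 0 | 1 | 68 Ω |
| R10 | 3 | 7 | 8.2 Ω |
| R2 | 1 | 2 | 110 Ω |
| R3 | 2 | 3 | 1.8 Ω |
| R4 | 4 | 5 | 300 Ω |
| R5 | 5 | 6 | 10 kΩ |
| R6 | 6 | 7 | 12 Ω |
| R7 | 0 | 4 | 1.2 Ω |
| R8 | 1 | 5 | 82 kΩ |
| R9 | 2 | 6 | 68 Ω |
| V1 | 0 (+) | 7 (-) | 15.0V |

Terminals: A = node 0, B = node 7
Nodal analysis, taking node 7 as the 0 V reference.
Source V1 fixes V_0 = 15 V.
KCL at each unknown node (sum of currents leaving = 0; resistances in Ω):
  Node 1: (V_1 - 15)/68 + (V_1 - V_2)/110 + (V_1 - V_5)/82000 = 0
  Node 2: (V_2 - V_1)/110 + (V_2 - V_3)/1.8 + (V_2 - V_6)/68 = 0
  Node 3: (V_3 - V_2)/1.8 + (V_3 - 0)/8.2 = 0
  Node 4: (V_4 - V_5)/300 + (V_4 - 15)/1.2 = 0
  Node 5: (V_5 - V_4)/300 + (V_5 - V_6)/10000 + (V_5 - V_1)/82000 = 0
  Node 6: (V_6 - V_5)/10000 + (V_6 - 0)/12 + (V_6 - V_2)/68 = 0
Collecting terms (coefficients in siemens):
  0.02381·V_1 - 0.009091·V_2 - 0.0000122·V_5 = 0.2206
  0.5794·V_2 - 0.009091·V_1 - 0.5556·V_3 - 0.01471·V_6 = 0
  0.6775·V_3 - 0.5556·V_2 = 0
  0.8367·V_4 - 0.003333·V_5 = 12.5
  0.003446·V_5 - 0.0000122·V_1 - 0.003333·V_4 - 0.0001·V_6 = 0
  0.09814·V_6 - 0.01471·V_2 - 0.0001·V_5 = 0
Solving these 6 simultaneous equations (Gaussian elimination) gives:
  V_1 = 9.546 V, V_2 = 0.7155 V, V_3 = 0.5867 V, V_4 = 15 V
  V_5 = 14.55 V, V_6 = 0.122 V
Power in each resistor, P = (ΔV)²/R:
  P_R1 = (15 - 9.546)²/68 = 0.4375 W
  P_R2 = (9.546 - 0.7155)²/110 = 0.7088 W
  P_R3 = (0.7155 - 0.5867)²/1.8 = 0.009214 W
  P_R4 = (15 - 14.55)²/300 = 0.0006782 W
  P_R5 = (14.55 - 0.122)²/10000 = 0.02081 W
  P_R6 = (0.122 - 0)²/12 = 0.001241 W
  P_R7 = (15 - 15)²/1.2 = 0.000002713 W
  P_R8 = (9.546 - 14.55)²/82000 = 0.0003051 W
  P_R9 = (0.7155 - 0.122)²/68 = 0.005179 W
  P_R10 = (0.5867 - 0)²/8.2 = 0.04198 W
P_total = P_R1 + P_R2 + P_R3 + P_R4 + P_R5 + P_R6 + P_R7 + P_R8 + P_R9 + P_R10 = 1.226 W

Final answer: 1.226 W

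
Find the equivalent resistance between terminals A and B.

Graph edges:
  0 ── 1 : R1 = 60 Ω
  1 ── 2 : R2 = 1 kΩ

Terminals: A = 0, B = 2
Reduce the network between node 0 (A) and node 2 (B) by series/parallel combination:
  Rs1 = R1 + R2 (series, joined only at node 1) = 60 + 1000 = 1060 Ω
R_eq = 1.06 kΩ

Final answer: 1.06 kΩ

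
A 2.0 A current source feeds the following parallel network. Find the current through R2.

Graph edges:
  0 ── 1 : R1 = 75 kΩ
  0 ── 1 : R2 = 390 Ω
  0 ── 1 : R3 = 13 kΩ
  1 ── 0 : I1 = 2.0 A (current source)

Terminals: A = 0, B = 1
All resistors sit directly between nodes 0 and 1, so they are in parallel and share one voltage V; the full source current 2 A splits among them.
1/R_par = 1/75000 + 1/390 + 1/13000 = 0.002654 S  =>  R_par = 376.7 Ω
V = I × R_par = 2 × 376.7 = 753.5 V
I_R2 = V/R2 = 753.5/390 = 1.932 A

Final answer: 1.932 A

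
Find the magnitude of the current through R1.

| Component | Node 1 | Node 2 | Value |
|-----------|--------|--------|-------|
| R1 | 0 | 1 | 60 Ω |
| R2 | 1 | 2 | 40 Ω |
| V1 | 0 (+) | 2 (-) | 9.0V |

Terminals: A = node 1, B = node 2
Nodal analysis, taking node 2 as the 0 V reference.
Source V1 fixes V_0 = 9 V.
KCL at each unknown node (sum of currents leaving = 0; resistances in Ω):
  Node 1: (V_1 - 9)/60 + (V_1 - 0)/40 = 0
Collecting terms: 0.04167 × V_1 = 0.15  =>  V_1 = 3.6 V
I_R1 = (V_0 - V_1)/R1 = (9 - 3.6)/60 = 0.09 A
|I_R1| = 0.09 A

Final answer: |I_R1| = 0.09 A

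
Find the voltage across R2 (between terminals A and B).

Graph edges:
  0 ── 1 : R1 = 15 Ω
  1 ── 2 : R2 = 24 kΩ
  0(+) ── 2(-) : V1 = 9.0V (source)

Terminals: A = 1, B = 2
R1 and R2 are in series across V1 (node 0 → node 1 → node 2), and the output A–B is taken across R2, so this is a voltage divider.
Series current: I = V1/(R1 + R2) = 9/(15 + 24000) = 9/24020 = 0.0003748 A
V_R2 = I × R2 = V1 × R2/(R1 + R2) = 9 × 24000/24020 = 8.994 V

Final answer: 8.994 V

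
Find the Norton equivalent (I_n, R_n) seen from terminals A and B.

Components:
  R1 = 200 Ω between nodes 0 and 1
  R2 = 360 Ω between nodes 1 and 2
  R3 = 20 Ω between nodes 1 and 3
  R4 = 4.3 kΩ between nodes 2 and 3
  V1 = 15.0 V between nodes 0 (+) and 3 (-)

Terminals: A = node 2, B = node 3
Find the Thévenin equivalent first; then I_n = V_th/R_th and R_n = R_th.
Step 1 — V_th is the open-circuit voltage V_A - V_B (nothing connected across the terminals).
Nodal analysis, taking node 3 as the 0 V reference.
Source V1 fixes V_0 = 15 V.
KCL at each unknown node (sum of currents leaving = 0; resistances in Ω):
  Node 1: (V_1 - 15)/200 + (V_1 - V_2)/360 + (V_1 - 0)/20 = 0
  Node 2: (V_2 - V_1)/360 + (V_2 - 0)/4300 = 0
Collecting terms (coefficients in siemens):
  0.05778·V_1 - 0.002778·V_2 = 0.075
  0.00301·V_2 - 0.002778·V_1 = 0
Determinant D = (0.05778)(0.00301) - (-0.002778)(-0.002778) = 0.0001662
V_1 = [(0.075)(0.00301) - (-0.002778)(0)]/D = 1.358 V
V_2 = [(0.05778)(0) - (0.075)(-0.002778)]/D = 1.253 V
V_th = V_2 - V_3 = 1.253 - 0 = 1.253 V
Step 2 — R_th: zero the source — replace V1 by a short circuit (node 3 merges into node 0) — and find the resistance seen between A (node 2) and B (node 0).
Reduce the network between node 2 (A) and node 0 (B) by series/parallel combination:
  Rp1 = R1 ‖ R3 (parallel, both between nodes 0 and 1) = 1/(1/200 + 1/20) = 18.18 Ω
  Rs1 = R2 + Rp1 (series, joined only at node 1) = 360 + 18.18 = 378.2 Ω
  Rp2 = R4 ‖ Rs1 (parallel, both between nodes 0 and 2) = 1/(1/4300 + 1/378.2) = 347.6 Ω
R_th = 347.6 Ω
I_n = V_th/R_th = 1.253/347.6 = 0.003606 A, and R_n = R_th = 347.6 Ω

Final answer: I_n = 0.003606 A, R_n = 347.6 Ω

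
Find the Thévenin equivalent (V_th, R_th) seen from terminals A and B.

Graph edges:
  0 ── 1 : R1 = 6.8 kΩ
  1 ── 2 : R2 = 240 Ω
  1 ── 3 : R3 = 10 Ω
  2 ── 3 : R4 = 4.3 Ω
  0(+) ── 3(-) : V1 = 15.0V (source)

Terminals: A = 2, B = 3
Step 1 — V_th is the open-circuit voltage V_A - V_B (nothing connected across the terminals).
Nodal analysis, taking node 3 as the 0 V reference.
Source V1 fixes V_0 = 15 V.
KCL at each unknown node (sum of currents leaving = 0; resistances in Ω):
  Node 1: (V_1 - 15)/6800 + (V_1 - V_2)/240 + (V_1 - 0)/10 = 0
  Node 2: (V_2 - V_1)/240 + (V_2 - 0)/4.3 = 0
Collecting terms (coefficients in siemens):
  0.1043·V_1 - 0.004167·V_2 = 0.002206
  0.2367·V_2 - 0.004167·V_1 = 0
Determinant D = (0.1043)(0.2367) - (-0.004167)(-0.004167) = 0.02468
V_1 = [(0.002206)(0.2367) - (-0.004167)(0)]/D = 0.02116 V
V_2 = [(0.1043)(0) - (0.002206)(-0.004167)]/D = 0.0003725 V
V_th = V_2 - V_3 = 0.0003725 - 0 = 0.0003725 V
Step 2 — R_th: zero the source — replace V1 by a short circuit (node 3 merges into node 0) — and find the resistance seen between A (node 2) and B (node 0).
Reduce the network between node 2 (A) and node 0 (B) by series/parallel combination:
  Rp1 = R1 ‖ R3 (parallel, both between nodes 0 and 1) = 1/(1/6800 + 1/10) = 9.985 Ω
  Rs1 = R2 + Rp1 (series, joined only at node 1) = 240 + 9.985 = 250 Ω
  Rp2 = R4 ‖ Rs1 (parallel, both between nodes 0 and 2) = 1/(1/4.3 + 1/250) = 4.227 Ω
R_th = 4.227 Ω

Final answer: V_th = 0.0003725 V, R_th = 4.227 Ω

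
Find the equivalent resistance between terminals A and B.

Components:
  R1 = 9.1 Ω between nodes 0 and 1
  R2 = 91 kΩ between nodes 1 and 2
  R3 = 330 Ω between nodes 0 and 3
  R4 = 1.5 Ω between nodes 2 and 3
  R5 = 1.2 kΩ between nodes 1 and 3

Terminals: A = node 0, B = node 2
The network is not a plain series/parallel combination. Inject a 1 A test current into terminal A (node 0) and return it from terminal B (node 2); then R_eq = V_A / (1 A).
Nodal analysis, taking node 2 as the 0 V reference.
Current source I_test pushes 1 A into node 0 and draws it out of node 2.
KCL at each unknown node (sum of currents leaving = 0; resistances in Ω):
  Node 0: (V_0 - V_1)/9.1 + (V_0 - V_3)/330 - 1 = 0
  Node 1: (V_1 - V_0)/9.1 + (V_1 - 0)/91000 + (V_1 - V_3)/1200 = 0
  Node 3: (V_3 - V_0)/330 + (V_3 - V_1)/1200 + (V_3 - 0)/1.5 = 0
Collecting terms (coefficients in siemens):
  0.1129·V_0 - 0.1099·V_1 - 0.00303·V_3 = 1
  0.1107·V_1 - 0.1099·V_0 - 0.0008333·V_3 = 0
  0.6705·V_3 - 0.00303·V_0 - 0.0008333·V_1 = 0
Solving these 3 simultaneous equations (Gaussian elimination) gives:
  V_0 = 260 V, V_1 = 258 V, V_3 = 1.496 V
R_eq = V_0 / 1 A = 260 Ω

Final answer: 260 Ω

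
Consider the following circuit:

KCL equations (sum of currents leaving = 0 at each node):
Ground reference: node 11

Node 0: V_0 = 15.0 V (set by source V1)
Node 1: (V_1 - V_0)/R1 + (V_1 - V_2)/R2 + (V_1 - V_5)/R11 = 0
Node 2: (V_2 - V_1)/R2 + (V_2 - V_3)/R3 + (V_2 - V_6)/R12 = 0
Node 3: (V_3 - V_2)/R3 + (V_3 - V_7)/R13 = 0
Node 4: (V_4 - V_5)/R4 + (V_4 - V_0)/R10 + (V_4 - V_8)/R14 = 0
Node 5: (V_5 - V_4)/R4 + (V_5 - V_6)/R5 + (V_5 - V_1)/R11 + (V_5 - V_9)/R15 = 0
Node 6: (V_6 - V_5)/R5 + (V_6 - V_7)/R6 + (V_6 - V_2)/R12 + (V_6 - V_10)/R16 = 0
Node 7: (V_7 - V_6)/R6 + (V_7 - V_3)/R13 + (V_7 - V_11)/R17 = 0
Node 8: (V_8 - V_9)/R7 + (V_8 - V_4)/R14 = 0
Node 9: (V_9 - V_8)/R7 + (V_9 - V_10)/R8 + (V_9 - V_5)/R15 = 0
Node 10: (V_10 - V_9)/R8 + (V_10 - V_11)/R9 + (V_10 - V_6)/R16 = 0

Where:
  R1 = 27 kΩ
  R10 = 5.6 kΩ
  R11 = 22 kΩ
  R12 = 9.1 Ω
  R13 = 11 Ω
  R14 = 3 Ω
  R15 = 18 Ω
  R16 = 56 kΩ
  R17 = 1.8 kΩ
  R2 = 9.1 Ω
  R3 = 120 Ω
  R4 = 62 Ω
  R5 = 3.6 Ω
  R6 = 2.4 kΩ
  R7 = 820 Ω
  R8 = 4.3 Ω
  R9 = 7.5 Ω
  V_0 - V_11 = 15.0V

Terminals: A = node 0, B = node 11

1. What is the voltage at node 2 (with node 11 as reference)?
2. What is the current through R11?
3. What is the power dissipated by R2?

Nodal analysis, taking node 11 as the 0 V reference.
Source V1 fixes V_0 = 15 V.
KCL at each unknown node (sum of currents leaving = 0; resistances in Ω):
  Node 1: (V_1 - 15)/27000 + (V_1 - V_2)/9.1 + (V_1 - V_5)/22000 = 0
  Node 2: (V_2 - V_1)/9.1 + (V_2 - V_3)/120 + (V_2 - V_6)/9.1 = 0
  Node 3: (V_3 - V_2)/120 + (V_3 - V_7)/11 = 0
  Node 4: (V_4 - V_5)/62 + (V_4 - 15)/5600 + (V_4 - V_8)/3 = 0
  Node 5: (V_5 - V_4)/62 + (V_5 - V_6)/3.6 + (V_5 - V_1)/22000 + (V_5 - V_9)/18 = 0
  Node 6: (V_6 - V_5)/3.6 + (V_6 - V_7)/2400 + (V_6 - V_2)/9.1 + (V_6 - V_10)/56000 = 0
  Node 7: (V_7 - V_6)/2400 + (V_7 - V_3)/11 + (V_7 - 0)/1800 = 0
  Node 8: (V_8 - V_9)/820 + (V_8 - V_4)/3 = 0
  Node 9: (V_9 - V_8)/820 + (V_9 - V_10)/4.3 + (V_9 - V_5)/18 = 0
  Node 10: (V_10 - V_9)/4.3 + (V_10 - 0)/7.5 + (V_10 - V_6)/56000 = 0
Collecting terms (coefficients in siemens):
  0.11·V_1 - 0.1099·V_2 - 0.00004545·V_5 = 0.0005556
  0.2281·V_2 - 0.1099·V_1 - 0.008333·V_3 - 0.1099·V_6 = 0
  0.09924·V_3 - 0.008333·V_2 - 0.09091·V_7 = 0
  0.3496·V_4 - 0.01613·V_5 - 0.3333·V_8 = 0.002679
  0.3495·V_5 - 0.00004545·V_1 - 0.01613·V_4 - 0.2778·V_6 - 0.05556·V_9 = 0
  0.3881·V_6 - 0.1099·V_2 - 0.2778·V_5 - 0.0004167·V_7 - 0.00001786·V_10 = 0
  0.09188·V_7 - 0.09091·V_3 - 0.0004167·V_6 = 0
  0.3346·V_8 - 0.3333·V_4 - 0.00122·V_9 = 0
  0.2893·V_9 - 0.05556·V_5 - 0.00122·V_8 - 0.2326·V_10 = 0
  0.3659·V_10 - 0.00001786·V_6 - 0.2326·V_9 = 0
Solving these 10 simultaneous equations (Gaussian elimination) gives:
  V_1 = 0.1005 V, V_2 = 0.09549 V, V_3 = 0.08964 V, V_4 = 0.2375 V
  V_5 = 0.08912 V, V_6 = 0.09092 V, V_7 = 0.08911 V, V_8 = 0.2367 V
  V_9 = 0.03703 V, V_10 = 0.02354 V
Part 1:
  Read off the nodal solution: V_2 = 0.09549 V
Part 2:
  I_R11 = (V_1 - V_5)/R11 = (0.1005 - 0.08912)/22000 = 0.0000005178 A
  Magnitude: I_R11 = 0.0000005178 A
Part 3:
  I_R2 = (V_1 - V_2)/R2 = (0.1005 - 0.09549)/9.1 = 0.0005513 A
  P_R2 = I_R2² × R2 = (0.0005513)² × 9.1 = 0.000002766 W

Final answers:
1. V_2 = 0.09549 V
2. I_R11 = 5.178e-07 A
3. P_R2 = 2.766e-06 W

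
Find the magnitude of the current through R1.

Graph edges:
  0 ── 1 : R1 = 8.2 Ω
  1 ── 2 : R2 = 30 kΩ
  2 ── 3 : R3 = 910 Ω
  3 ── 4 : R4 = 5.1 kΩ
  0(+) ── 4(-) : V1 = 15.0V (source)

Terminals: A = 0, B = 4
Nodal analysis, taking node 4 as the 0 V reference.
Source V1 fixes V_0 = 15 V.
KCL at each unknown node (sum of currents leaving = 0; resistances in Ω):
  Node 1: (V_1 - 15)/8.2 + (V_1 - V_2)/30000 = 0
  Node 2: (V_2 - V_1)/30000 + (V_2 - V_3)/910 = 0
  Node 3: (V_3 - V_2)/910 + (V_3 - 0)/5100 = 0
Collecting terms (coefficients in siemens):
  0.122·V_1 - 0.00003333·V_2 = 1.829
  0.001132·V_2 - 0.00003333·V_1 - 0.001099·V_3 = 0
  0.001295·V_3 - 0.001099·V_2 = 0
Solving these 3 simultaneous equations (Gaussian elimination) gives:
  V_1 = 15 V, V_2 = 2.503 V, V_3 = 2.124 V
I_R1 = (V_0 - V_1)/R1 = (15 - 15)/8.2 = 0.0004165 A
|I_R1| = 0.0004165 A

Final answer: |I_R1| = 0.0004165 A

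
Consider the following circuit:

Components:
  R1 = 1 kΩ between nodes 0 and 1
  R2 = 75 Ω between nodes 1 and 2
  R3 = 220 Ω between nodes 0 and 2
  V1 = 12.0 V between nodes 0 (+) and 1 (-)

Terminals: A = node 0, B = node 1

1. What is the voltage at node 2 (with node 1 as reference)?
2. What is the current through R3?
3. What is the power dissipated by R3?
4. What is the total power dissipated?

Nodal analysis, taking node 1 as the 0 V reference.
Source V1 fixes V_0 = 12 V.
KCL at each unknown node (sum of currents leaving = 0; resistances in Ω):
  Node 2: (V_2 - 0)/75 + (V_2 - 12)/220 = 0
Collecting terms: 0.01788 × V_2 = 0.05455  =>  V_2 = 3.051 V
Part 1:
  Read off the nodal solution: V_2 = 3.051 V
Part 2:
  I_R3 = (V_0 - V_2)/R3 = (12 - 3.051)/220 = 0.04068 A
  Magnitude: I_R3 = 0.04068 A
Part 3:
  I_R3 = (V_0 - V_2)/R3 = (12 - 3.051)/220 = 0.04068 A
  P_R3 = I_R3² × R3 = (0.04068)² × 220 = 0.364 W
Part 4:
  Power in each resistor, P = (ΔV)²/R:
    P_R1 = (12 - 0)²/1000 = 0.144 W
    P_R2 = (0 - 3.051)²/75 = 0.1241 W
    P_R3 = (12 - 3.051)²/220 = 0.364 W
  P_total = P_R1 + P_R2 + P_R3 = 0.6321 W

Final answers:
1. V_2 = 3.051 V
2. I_R3 = 0.04068 A
3. P_R3 = 0.364 W
4. P_total = 0.6321 W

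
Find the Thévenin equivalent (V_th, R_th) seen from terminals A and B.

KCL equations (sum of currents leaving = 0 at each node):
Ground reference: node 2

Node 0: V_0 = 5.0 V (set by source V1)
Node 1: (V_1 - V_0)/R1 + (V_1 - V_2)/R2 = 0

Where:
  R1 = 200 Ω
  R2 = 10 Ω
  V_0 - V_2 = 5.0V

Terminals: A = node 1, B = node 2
Step 1 — V_th is the open-circuit voltage V_A - V_B (nothing connected across the terminals).
Nodal analysis, taking node 2 as the 0 V reference.
Source V1 fixes V_0 = 5 V.
KCL at each unknown node (sum of currents leaving = 0; resistances in Ω):
  Node 1: (V_1 - 5)/200 + (V_1 - 0)/10 = 0
Collecting terms: 0.105 × V_1 = 0.025  =>  V_1 = 0.2381 V
V_th = V_1 - V_2 = 0.2381 - 0 = 0.2381 V
Step 2 — R_th: zero the source — replace V1 by a short circuit (node 2 merges into node 0) — and find the resistance seen between A (node 1) and B (node 0).
Reduce the network between node 1 (A) and node 0 (B) by series/parallel combination:
  Rp1 = R1 ‖ R2 (parallel, both between nodes 0 and 1) = 1/(1/200 + 1/10) = 9.524 Ω
R_th = 9.524 Ω

Final answer: V_th = 0.2381 V, R_th = 9.524 Ω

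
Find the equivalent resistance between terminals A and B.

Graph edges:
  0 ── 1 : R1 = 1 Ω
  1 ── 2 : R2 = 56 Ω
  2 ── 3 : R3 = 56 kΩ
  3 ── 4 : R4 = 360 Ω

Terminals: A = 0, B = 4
Reduce the network between node 0 (A) and node 4 (B) by series/parallel combination:
  Rs1 = R1 + R2 (series, joined only at node 1) = 1 + 56 = 57 Ω
  Rs2 = R3 + Rs1 (series, joined only at node 2) = 56000 + 57 = 56060 Ω
  Rs3 = R4 + Rs2 (series, joined only at node 3) = 360 + 56060 = 56420 Ω
R_eq = 56.42 kΩ

Final answer: 56.42 kΩ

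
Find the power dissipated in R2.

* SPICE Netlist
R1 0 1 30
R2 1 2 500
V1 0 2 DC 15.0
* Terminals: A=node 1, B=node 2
Nodal analysis, taking node 2 as the 0 V reference.
Source V1 fixes V_0 = 15 V.
KCL at each unknown node (sum of currents leaving = 0; resistances in Ω):
  Node 1: (V_1 - 15)/30 + (V_1 - 0)/500 = 0
Collecting terms: 0.03533 × V_1 = 0.5  =>  V_1 = 14.15 V
I_R2 = (V_1 - V_2)/R2 = (14.15 - 0)/500 = 0.0283 A
P_R2 = I_R2² × R2 = (0.0283)² × 500 = 0.4005 W

Final answer: 0.4005 W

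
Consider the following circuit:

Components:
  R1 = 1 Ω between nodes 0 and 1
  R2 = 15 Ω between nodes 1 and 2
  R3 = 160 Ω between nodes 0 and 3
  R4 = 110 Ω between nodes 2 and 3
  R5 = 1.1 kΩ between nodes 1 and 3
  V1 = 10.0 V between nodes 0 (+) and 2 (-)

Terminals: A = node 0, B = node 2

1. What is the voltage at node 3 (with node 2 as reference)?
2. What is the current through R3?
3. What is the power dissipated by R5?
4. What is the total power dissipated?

Nodal analysis, taking node 2 as the 0 V reference.
Source V1 fixes V_0 = 10 V.
KCL at each unknown node (sum of currents leaving = 0; resistances in Ω):
  Node 1: (V_1 - 10)/1 + (V_1 - 0)/15 + (V_1 - V_3)/1100 = 0
  Node 3: (V_3 - 10)/160 + (V_3 - 0)/110 + (V_3 - V_1)/1100 = 0
Collecting terms (coefficients in siemens):
  1.068·V_1 - 0.0009091·V_3 = 10
  0.01625·V_3 - 0.0009091·V_1 = 0.0625
Determinant D = (1.068)(0.01625) - (-0.0009091)(-0.0009091) = 0.01735
V_1 = [(10)(0.01625) - (-0.0009091)(0.0625)]/D = 9.371 V
V_3 = [(1.068)(0.0625) - (10)(-0.0009091)]/D = 4.37 V
Part 1:
  Read off the nodal solution: V_3 = 4.37 V
Part 2:
  I_R3 = (V_0 - V_3)/R3 = (10 - 4.37)/160 = 0.03519 A
  Magnitude: I_R3 = 0.03519 A
Part 3:
  I_R5 = (V_1 - V_3)/R5 = (9.371 - 4.37)/1100 = 0.004546 A
  P_R5 = I_R5² × R5 = (0.004546)² × 1100 = 0.02273 W
Part 4:
  Power in each resistor, P = (ΔV)²/R:
    P_R1 = (10 - 9.371)²/1 = 0.396 W
    P_R2 = (9.371 - 0)²/15 = 5.854 W
    P_R3 = (10 - 4.37)²/160 = 0.1981 W
    P_R4 = (0 - 4.37)²/110 = 0.1736 W
    P_R5 = (9.371 - 4.37)²/1100 = 0.02273 W
  P_total = P_R1 + P_R2 + P_R3 + P_R4 + P_R5 = 6.644 W

Final answers:
1. V_3 = 4.37 V
2. I_R3 = 0.03519 A
3. P_R5 = 0.02273 W
4. P_total = 6.644 W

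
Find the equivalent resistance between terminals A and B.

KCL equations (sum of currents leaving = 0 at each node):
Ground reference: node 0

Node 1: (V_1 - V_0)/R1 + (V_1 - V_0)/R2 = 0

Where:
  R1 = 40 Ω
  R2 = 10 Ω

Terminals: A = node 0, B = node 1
Reduce the network between node 0 (A) and node 1 (B) by series/parallel combination:
  Rp1 = R1 ‖ R2 (parallel, both between nodes 0 and 1) = 1/(1/40 + 1/10) = 8 Ω
R_eq = 8 Ω

Final answer: 8 Ω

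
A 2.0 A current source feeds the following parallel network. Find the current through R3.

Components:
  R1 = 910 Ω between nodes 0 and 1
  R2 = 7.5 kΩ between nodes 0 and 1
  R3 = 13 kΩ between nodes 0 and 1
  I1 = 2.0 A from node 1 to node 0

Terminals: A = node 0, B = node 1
All resistors sit directly between nodes 0 and 1, so they are in parallel and share one voltage V; the full source current 2 A splits among them.
1/R_par = 1/910 + 1/7500 + 1/13000 = 0.001309 S  =>  R_par = 763.9 Ω
V = I × R_par = 2 × 763.9 = 1528 V
I_R3 = V/R3 = 1528/13000 = 0.1175 A

Final answer: 0.1175 A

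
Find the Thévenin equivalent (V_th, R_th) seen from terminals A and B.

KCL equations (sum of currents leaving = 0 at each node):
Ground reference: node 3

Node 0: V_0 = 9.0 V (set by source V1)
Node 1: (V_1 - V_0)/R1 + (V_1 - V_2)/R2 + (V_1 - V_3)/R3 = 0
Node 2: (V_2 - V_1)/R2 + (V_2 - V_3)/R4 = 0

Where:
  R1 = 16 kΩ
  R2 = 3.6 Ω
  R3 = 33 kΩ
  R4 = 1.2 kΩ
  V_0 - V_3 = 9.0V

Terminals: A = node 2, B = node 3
Step 1 — V_th is the open-circuit voltage V_A - V_B (nothing connected across the terminals).
Nodal analysis, taking node 3 as the 0 V reference.
Source V1 fixes V_0 = 9 V.
KCL at each unknown node (sum of currents leaving = 0; resistances in Ω):
  Node 1: (V_1 - 9)/16000 + (V_1 - V_2)/3.6 + (V_1 - 0)/33000 = 0
  Node 2: (V_2 - V_1)/3.6 + (V_2 - 0)/1200 = 0
Collecting terms (coefficients in siemens):
  0.2779·V_1 - 0.2778·V_2 = 0.0005625
  0.2786·V_2 - 0.2778·V_1 = 0
Determinant D = (0.2779)(0.2786) - (-0.2778)(-0.2778) = 0.0002573
V_1 = [(0.0005625)(0.2786) - (-0.2778)(0)]/D = 0.609 V
V_2 = [(0.2779)(0) - (0.0005625)(-0.2778)]/D = 0.6072 V
V_th = V_2 - V_3 = 0.6072 - 0 = 0.6072 V
Step 2 — R_th: zero the source — replace V1 by a short circuit (node 3 merges into node 0) — and find the resistance seen between A (node 2) and B (node 0).
Reduce the network between node 2 (A) and node 0 (B) by series/parallel combination:
  Rp1 = R1 ‖ R3 (parallel, both between nodes 0 and 1) = 1/(1/16000 + 1/33000) = 10780 Ω
  Rs1 = R2 + Rp1 (series, joined only at node 1) = 3.6 + 10780 = 10780 Ω
  Rp2 = R4 ‖ Rs1 (parallel, both between nodes 0 and 2) = 1/(1/1200 + 1/10780) = 1080 Ω
R_th = 1.08 kΩ

Final answer: V_th = 0.6072 V, R_th = 1.08 kΩ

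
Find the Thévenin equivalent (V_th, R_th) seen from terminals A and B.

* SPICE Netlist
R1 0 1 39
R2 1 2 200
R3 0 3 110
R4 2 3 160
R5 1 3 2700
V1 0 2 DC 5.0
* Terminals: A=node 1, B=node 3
Step 1 — V_th is the open-circuit voltage V_A - V_B (nothing connected across the terminals).
Nodal analysis, taking node 2 as the 0 V reference.
Source V1 fixes V_0 = 5 V.
KCL at each unknown node (sum of currents leaving = 0; resistances in Ω):
  Node 1: (V_1 - 5)/39 + (V_1 - 0)/200 + (V_1 - V_3)/2700 = 0
  Node 3: (V_3 - 5)/110 + (V_3 - 0)/160 + (V_3 - V_1)/2700 = 0
Collecting terms (coefficients in siemens):
  0.03101·V_1 - 0.0003704·V_3 = 0.1282
  0.01571·V_3 - 0.0003704·V_1 = 0.04545
Determinant D = (0.03101)(0.01571) - (-0.0003704)(-0.0003704) = 0.0004871
V_1 = [(0.1282)(0.01571) - (-0.0003704)(0.04545)]/D = 4.17 V
V_3 = [(0.03101)(0.04545) - (0.1282)(-0.0003704)]/D = 2.991 V
V_th = V_1 - V_3 = 4.17 - 2.991 = 1.178 V
Step 2 — R_th: zero the source — replace V1 by a short circuit (node 2 merges into node 0) — and find the resistance seen between A (node 1) and B (node 3).
Reduce the network between node 1 (A) and node 3 (B) by series/parallel combination:
  Rp1 = R1 ‖ R2 (parallel, both between nodes 0 and 1) = 1/(1/39 + 1/200) = 32.64 Ω
  Rp2 = R3 ‖ R4 (parallel, both between nodes 0 and 3) = 1/(1/110 + 1/160) = 65.19 Ω
  Rs1 = Rp1 + Rp2 (series, joined only at node 0) = 32.64 + 65.19 = 97.82 Ω
  Rp3 = R5 ‖ Rs1 (parallel, both between nodes 1 and 3) = 1/(1/2700 + 1/97.82) = 94.4 Ω
R_th = 94.4 Ω

Final answer: V_th = 1.178 V, R_th = 94.4 Ω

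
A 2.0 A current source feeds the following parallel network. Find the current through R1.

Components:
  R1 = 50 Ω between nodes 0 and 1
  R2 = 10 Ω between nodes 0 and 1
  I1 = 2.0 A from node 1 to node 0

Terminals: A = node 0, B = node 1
All resistors sit directly between nodes 0 and 1, so they are in parallel and share one voltage V; the full source current 2 A splits among them.
1/R_par = 1/50 + 1/10 = 0.12 S  =>  R_par = 8.333 Ω
V = I × R_par = 2 × 8.333 = 16.67 V
I_R1 = V/R1 = 16.67/50 = 0.3333 A

Final answer: 0.3333 A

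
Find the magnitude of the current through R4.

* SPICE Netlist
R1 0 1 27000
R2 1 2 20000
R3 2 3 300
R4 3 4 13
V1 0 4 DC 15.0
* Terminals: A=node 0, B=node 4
Nodal analysis, taking node 4 as the 0 V reference.
Source V1 fixes V_0 = 15 V.
KCL at each unknown node (sum of currents leaving = 0; resistances in Ω):
  Node 1: (V_1 - 15)/27000 + (V_1 - V_2)/20000 = 0
  Node 2: (V_2 - V_1)/20000 + (V_2 - V_3)/300 = 0
  Node 3: (V_3 - V_2)/300 + (V_3 - 0)/13 = 0
Collecting terms (coefficients in siemens):
  0.00008704·V_1 - 0.00005·V_2 = 0.0005556
  0.003383·V_2 - 0.00005·V_1 - 0.003333·V_3 = 0
  0.08026·V_3 - 0.003333·V_2 = 0
Solving these 3 simultaneous equations (Gaussian elimination) gives:
  V_1 = 6.44 V, V_2 = 0.09923 V, V_3 = 0.004121 V
I_R4 = (V_3 - V_4)/R4 = (0.004121 - 0)/13 = 0.000317 A
|I_R4| = 0.000317 A

Final answer: |I_R4| = 0.000317 A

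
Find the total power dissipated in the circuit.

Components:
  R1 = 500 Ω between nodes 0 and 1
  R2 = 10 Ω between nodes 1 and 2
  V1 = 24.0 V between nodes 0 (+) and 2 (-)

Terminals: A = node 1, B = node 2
Nodal analysis, taking node 2 as the 0 V reference.
Source V1 fixes V_0 = 24 V.
KCL at each unknown node (sum of currents leaving = 0; resistances in Ω):
  Node 1: (V_1 - 24)/500 + (V_1 - 0)/10 = 0
Collecting terms: 0.102 × V_1 = 0.048  =>  V_1 = 0.4706 V
Power in each resistor, P = (ΔV)²/R:
  P_R1 = (24 - 0.4706)²/500 = 1.107 W
  P_R2 = (0.4706 - 0)²/10 = 0.02215 W
P_total = P_R1 + P_R2 = 1.129 W

Final answer: 1.129 W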